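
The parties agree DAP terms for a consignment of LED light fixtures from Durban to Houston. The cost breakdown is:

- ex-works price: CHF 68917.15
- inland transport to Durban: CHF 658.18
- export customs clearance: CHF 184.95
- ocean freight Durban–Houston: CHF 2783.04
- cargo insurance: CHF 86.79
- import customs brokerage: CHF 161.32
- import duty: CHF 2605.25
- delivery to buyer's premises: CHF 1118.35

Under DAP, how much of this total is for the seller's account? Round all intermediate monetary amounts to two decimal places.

DAP: the seller bears all costs to the named destination except import duty and clearance.
Seller's account: goods 68917.15 + inland to port 658.18 + export clearance 184.95 + freight 2783.04 + insurance 86.79 + delivery 1118.35 = 73748.46
Buyer's account: brokerage 161.32 + duty 2605.25 = 2766.57

Seller's account: CHF 73748.46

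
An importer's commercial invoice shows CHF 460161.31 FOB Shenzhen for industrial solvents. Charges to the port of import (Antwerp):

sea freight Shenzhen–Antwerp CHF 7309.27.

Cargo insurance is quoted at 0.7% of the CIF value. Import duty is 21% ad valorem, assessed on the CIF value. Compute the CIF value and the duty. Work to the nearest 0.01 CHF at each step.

CIF value: CHF 470765.94; import duty: CHF 98860.85

Let C be the CIF value. C = FOB price + freight + 0.7% × C
C − 0.7% × C = 460161.31 + 7309.27
0.993 × C = 467470.58
C = 467470.58 / 0.993 = 470765.94
Insurance premium = 0.7% × 470765.94 = 3295.36
Import duty = 470765.94 × 21% = 98860.85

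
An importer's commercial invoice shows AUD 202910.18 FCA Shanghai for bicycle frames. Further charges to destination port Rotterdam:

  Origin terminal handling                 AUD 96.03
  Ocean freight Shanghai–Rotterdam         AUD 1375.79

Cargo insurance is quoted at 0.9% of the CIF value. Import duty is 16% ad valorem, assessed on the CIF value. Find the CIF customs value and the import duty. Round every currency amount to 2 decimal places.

CIF value: AUD 206238.14; import duty: AUD 32998.10

Let C be the CIF value. C = FCA price + pre-shipment costs + freight + 0.9% × C
C − 0.9% × C = 202910.18 + 96.03 + 1375.79
0.991 × C = 204382.00
C = 204382.00 / 0.991 = 206238.14
Insurance premium = 0.9% × 206238.14 = 1856.14
Import duty = 206238.14 × 16% = 32998.10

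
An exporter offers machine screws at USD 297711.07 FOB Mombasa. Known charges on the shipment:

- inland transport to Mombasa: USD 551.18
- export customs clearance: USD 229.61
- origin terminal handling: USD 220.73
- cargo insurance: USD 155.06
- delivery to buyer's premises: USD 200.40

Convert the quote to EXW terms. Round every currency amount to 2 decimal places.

Not relevant to the conversion: insurance, delivery — on the buyer under both terms; not part of either seller's price.
From FOB to EXW, the seller no longer bears: inland to port, export clearance, origin terminal.
EXW price = 297711.07 − 551.18 − 229.61 − 220.73 = 296709.55

EXW price: USD 296709.55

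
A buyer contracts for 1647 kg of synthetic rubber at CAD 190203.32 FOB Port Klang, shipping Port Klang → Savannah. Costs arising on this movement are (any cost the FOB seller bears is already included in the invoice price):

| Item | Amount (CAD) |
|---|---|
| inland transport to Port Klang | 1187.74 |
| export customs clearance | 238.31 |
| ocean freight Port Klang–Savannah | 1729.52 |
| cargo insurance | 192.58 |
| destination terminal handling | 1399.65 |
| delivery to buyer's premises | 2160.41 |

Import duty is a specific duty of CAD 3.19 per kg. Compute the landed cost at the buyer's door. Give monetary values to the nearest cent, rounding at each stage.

Total landed cost: CAD 200939.41

FOB: the seller bears costs until goods are on board at the origin port; the buyer bears freight, insurance and all costs thereafter.
Already in the invoice (seller's account under FOB): inland to port, export clearance — exclude.
CIF value = FOB price + freight + insurance = 190203.32 + 1729.52 + 192.58 = 192125.42
Import duty = 1647 × 3.19 = 5253.93
Buyer bears: freight 1729.52 + insurance 192.58 + destination terminal 1399.65 + delivery 2160.41 + duty 5253.93 = 10736.09
Landed cost = invoice 190203.32 + 10736.09 = 200939.41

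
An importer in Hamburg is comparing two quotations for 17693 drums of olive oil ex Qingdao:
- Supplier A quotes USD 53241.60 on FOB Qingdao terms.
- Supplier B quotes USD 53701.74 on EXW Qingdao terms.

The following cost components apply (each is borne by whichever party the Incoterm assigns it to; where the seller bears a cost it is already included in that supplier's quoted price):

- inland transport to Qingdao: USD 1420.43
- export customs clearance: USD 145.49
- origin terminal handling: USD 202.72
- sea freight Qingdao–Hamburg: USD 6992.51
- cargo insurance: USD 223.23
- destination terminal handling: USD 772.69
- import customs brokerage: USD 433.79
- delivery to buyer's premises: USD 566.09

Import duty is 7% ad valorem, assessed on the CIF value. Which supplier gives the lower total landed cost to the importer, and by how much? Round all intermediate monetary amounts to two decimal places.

Supplier A is cheaper by USD 2384.80

Supplier A (FOB):
CIF value = FOB price + freight + insurance = 53241.60 + 6992.51 + 223.23 = 60457.34
Import duty = 60457.34 × 7% = 4232.01
Buyer bears (A): 6992.51 + 223.23 + 772.69 + 433.79 + 566.09 = 8988.31
Landed cost (A) = invoice 53241.60 + 8988.31 + duty 4232.01 = 66461.92
Supplier B (EXW):
CIF value = EXW price + inland to port + export clearance + origin terminal + freight + insurance = 53701.74 + 1420.43 + 145.49 + 202.72 + 6992.51 + 223.23 = 62686.12
Import duty = 62686.12 × 7% = 4388.03
Buyer bears (B): 1420.43 + 145.49 + 202.72 + 6992.51 + 223.23 + 772.69 + 433.79 + 566.09 = 10756.95
Landed cost (B) = invoice 53701.74 + 10756.95 + duty 4388.03 = 68846.72
Difference = |66461.92 − 68846.72| = 2384.80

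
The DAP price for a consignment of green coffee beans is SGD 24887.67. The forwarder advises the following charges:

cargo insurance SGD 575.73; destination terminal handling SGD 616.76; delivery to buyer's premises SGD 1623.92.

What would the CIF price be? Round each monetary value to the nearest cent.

Not relevant to the conversion: insurance — on the seller under both DAP and CIF; already in the DAP price and stays in the CIF price.
From DAP to CIF, the seller no longer bears: destination terminal, delivery.
CIF price = 24887.67 − 616.76 − 1623.92 = 22646.99

CIF price: SGD 22646.99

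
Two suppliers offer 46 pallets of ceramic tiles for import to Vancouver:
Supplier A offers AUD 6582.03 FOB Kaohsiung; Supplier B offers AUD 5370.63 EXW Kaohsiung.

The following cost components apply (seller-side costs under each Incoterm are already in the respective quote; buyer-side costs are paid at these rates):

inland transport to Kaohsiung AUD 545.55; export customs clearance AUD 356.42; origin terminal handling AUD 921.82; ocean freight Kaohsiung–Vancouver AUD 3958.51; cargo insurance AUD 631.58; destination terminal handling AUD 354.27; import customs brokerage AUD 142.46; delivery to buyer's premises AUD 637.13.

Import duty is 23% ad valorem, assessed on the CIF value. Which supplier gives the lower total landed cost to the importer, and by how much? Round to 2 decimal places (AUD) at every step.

Supplier A is cheaper by AUD 753.24

Supplier A (FOB):
CIF value = FOB price + freight + insurance = 6582.03 + 3958.51 + 631.58 = 11172.12
Import duty = 11172.12 × 23% = 2569.59
Buyer bears (A): 3958.51 + 631.58 + 354.27 + 142.46 + 637.13 = 5723.95
Landed cost (A) = invoice 6582.03 + 5723.95 + duty 2569.59 = 14875.57
Supplier B (EXW):
CIF value = EXW price + inland to port + export clearance + origin terminal + freight + insurance = 5370.63 + 545.55 + 356.42 + 921.82 + 3958.51 + 631.58 = 11784.51
Import duty = 11784.51 × 23% = 2710.44
Buyer bears (B): 545.55 + 356.42 + 921.82 + 3958.51 + 631.58 + 354.27 + 142.46 + 637.13 = 7547.74
Landed cost (B) = invoice 5370.63 + 7547.74 + duty 2710.44 = 15628.81
Difference = |14875.57 − 15628.81| = 753.24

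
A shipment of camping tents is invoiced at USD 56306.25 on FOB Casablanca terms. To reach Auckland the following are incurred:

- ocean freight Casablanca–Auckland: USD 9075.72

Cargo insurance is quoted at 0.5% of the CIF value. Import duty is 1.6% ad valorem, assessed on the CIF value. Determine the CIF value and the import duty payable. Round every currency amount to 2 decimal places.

Let C be the CIF value. C = FOB price + freight + 0.5% × C
C − 0.5% × C = 56306.25 + 9075.72
0.995 × C = 65381.97
C = 65381.97 / 0.995 = 65710.52
Insurance premium = 0.5% × 65710.52 = 328.55
Import duty = 65710.52 × 1.6% = 1051.37

CIF value: USD 65710.52; import duty: USD 1051.37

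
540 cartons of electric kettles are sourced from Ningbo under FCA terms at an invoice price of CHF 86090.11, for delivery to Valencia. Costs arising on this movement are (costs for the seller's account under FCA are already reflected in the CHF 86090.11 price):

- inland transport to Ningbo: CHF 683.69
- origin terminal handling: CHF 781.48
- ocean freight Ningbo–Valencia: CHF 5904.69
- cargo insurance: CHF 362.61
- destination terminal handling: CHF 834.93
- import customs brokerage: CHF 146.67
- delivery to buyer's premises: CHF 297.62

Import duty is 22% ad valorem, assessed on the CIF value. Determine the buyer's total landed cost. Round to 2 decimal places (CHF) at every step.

Total landed cost: CHF 114908.67

FCA: the seller delivers export-cleared goods to the carrier; the buyer bears costs from that point.
Already in the invoice (seller's account under FCA): inland to port — exclude.
CIF value = FCA price + origin terminal + freight + insurance = 86090.11 + 781.48 + 5904.69 + 362.61 = 93138.89
Import duty = 93138.89 × 22% = 20490.56
Buyer bears: origin terminal 781.48 + freight 5904.69 + insurance 362.61 + destination terminal 834.93 + brokerage 146.67 + delivery 297.62 + duty 20490.56 = 28818.56
Landed cost = invoice 86090.11 + 28818.56 = 114908.67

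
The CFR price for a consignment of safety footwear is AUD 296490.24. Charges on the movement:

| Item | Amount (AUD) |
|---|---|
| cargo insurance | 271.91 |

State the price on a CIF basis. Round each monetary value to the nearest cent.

CIF price: AUD 296762.15

From CFR to CIF, the seller additionally bears: insurance.
CIF price = 296490.24 + 271.91 = 296762.15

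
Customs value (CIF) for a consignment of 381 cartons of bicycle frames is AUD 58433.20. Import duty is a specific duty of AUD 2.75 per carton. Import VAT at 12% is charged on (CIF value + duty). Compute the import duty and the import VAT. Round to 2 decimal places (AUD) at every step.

Import duty: AUD 1047.75; import VAT: AUD 7137.71

Import duty = 381 × 2.75 = 1047.75
VAT base = CIF + duty = 58433.20 + 1047.75 = 59480.95
Import VAT = 59480.95 × 12% = 7137.71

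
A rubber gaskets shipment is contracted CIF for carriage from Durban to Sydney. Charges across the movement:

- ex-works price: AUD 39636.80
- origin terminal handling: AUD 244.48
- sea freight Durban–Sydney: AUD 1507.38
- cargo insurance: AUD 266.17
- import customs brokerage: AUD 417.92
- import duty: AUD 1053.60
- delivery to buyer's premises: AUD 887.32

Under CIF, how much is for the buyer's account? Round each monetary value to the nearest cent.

Buyer's account: AUD 2358.84

CIF: the seller pays costs through ocean freight and marine insurance to the destination port.
Seller's account: goods 39636.80 + origin terminal 244.48 + freight 1507.38 + insurance 266.17 = 41654.83
Buyer's account: brokerage 417.92 + duty 1053.60 + delivery 887.32 = 2358.84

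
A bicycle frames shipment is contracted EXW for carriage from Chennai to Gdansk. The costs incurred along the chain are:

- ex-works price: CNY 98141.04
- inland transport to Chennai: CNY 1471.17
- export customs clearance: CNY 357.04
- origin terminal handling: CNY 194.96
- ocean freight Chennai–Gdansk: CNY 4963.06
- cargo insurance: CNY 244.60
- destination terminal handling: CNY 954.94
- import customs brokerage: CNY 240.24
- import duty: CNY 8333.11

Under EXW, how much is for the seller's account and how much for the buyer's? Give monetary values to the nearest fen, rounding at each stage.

EXW: the seller makes goods available at their premises; the buyer bears all onward costs.
Seller's account: goods 98141.04 = 98141.04
Buyer's account: inland to port 1471.17 + export clearance 357.04 + origin terminal 194.96 + freight 4963.06 + insurance 244.60 + destination terminal 954.94 + brokerage 240.24 + duty 8333.11 = 16759.12

Seller: CNY 98141.04; buyer: CNY 16759.12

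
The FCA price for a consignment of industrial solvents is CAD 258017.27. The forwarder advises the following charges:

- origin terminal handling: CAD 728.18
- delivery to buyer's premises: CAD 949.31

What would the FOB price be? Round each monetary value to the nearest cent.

Not relevant to the conversion: delivery — on the buyer under both terms; not part of either seller's price.
From FCA to FOB, the seller additionally bears: origin terminal.
FOB price = 258017.27 + 728.18 = 258745.45

FOB price: CAD 258745.45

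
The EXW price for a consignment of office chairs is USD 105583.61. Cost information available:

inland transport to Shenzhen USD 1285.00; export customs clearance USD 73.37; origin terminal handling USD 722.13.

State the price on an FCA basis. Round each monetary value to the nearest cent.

FCA price: USD 106941.98

Not relevant to the conversion: origin terminal — on the buyer under both terms; not part of either seller's price.
From EXW to FCA, the seller additionally bears: inland to port, export clearance.
FCA price = 105583.61 + 1285.00 + 73.37 = 106941.98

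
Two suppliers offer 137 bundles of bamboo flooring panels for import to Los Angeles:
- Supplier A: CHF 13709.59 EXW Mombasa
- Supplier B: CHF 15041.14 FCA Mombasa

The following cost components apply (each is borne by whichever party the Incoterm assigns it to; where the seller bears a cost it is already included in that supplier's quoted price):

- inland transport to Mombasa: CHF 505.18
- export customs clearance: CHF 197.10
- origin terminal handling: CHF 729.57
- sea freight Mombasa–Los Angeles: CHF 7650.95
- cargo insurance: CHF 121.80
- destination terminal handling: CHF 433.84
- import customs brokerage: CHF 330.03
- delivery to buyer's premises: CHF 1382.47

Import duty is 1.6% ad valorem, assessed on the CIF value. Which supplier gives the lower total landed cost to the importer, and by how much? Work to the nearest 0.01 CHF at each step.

Supplier A is cheaper by CHF 639.34

Supplier A (EXW):
CIF value = EXW price + inland to port + export clearance + origin terminal + freight + insurance = 13709.59 + 505.18 + 197.10 + 729.57 + 7650.95 + 121.80 = 22914.19
Import duty = 22914.19 × 1.6% = 366.63
Buyer bears (A): 505.18 + 197.10 + 729.57 + 7650.95 + 121.80 + 433.84 + 330.03 + 1382.47 = 11350.94
Landed cost (A) = invoice 13709.59 + 11350.94 + duty 366.63 = 25427.16
Supplier B (FCA):
CIF value = FCA price + origin terminal + freight + insurance = 15041.14 + 729.57 + 7650.95 + 121.80 = 23543.46
Import duty = 23543.46 × 1.6% = 376.70
Buyer bears (B): 729.57 + 7650.95 + 121.80 + 433.84 + 330.03 + 1382.47 = 10648.66
Landed cost (B) = invoice 15041.14 + 10648.66 + duty 376.70 = 26066.50
Difference = |25427.16 − 26066.50| = 639.34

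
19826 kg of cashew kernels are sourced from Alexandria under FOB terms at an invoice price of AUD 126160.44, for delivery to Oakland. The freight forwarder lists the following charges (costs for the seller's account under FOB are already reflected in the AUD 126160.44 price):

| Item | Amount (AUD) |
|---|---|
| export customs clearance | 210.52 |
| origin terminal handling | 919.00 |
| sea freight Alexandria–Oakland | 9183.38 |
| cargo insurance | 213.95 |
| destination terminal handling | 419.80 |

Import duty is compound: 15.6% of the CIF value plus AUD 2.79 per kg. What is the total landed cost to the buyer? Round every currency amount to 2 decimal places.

Total landed cost: AUD 212439.12

FOB: the seller bears costs until goods are on board at the origin port; the buyer bears freight, insurance and all costs thereafter.
Already in the invoice (seller's account under FOB): export clearance, origin terminal — exclude.
CIF value = FOB price + freight + insurance = 126160.44 + 9183.38 + 213.95 = 135557.77
Ad valorem component: 135557.77 × 15.6% = 21147.01
Specific component: 19826 × 2.79 = 55314.54
Import duty = 21147.01 + 55314.54 = 76461.55
Buyer bears: freight 9183.38 + insurance 213.95 + destination terminal 419.80 + duty 76461.55 = 86278.68
Landed cost = invoice 126160.44 + 86278.68 = 212439.12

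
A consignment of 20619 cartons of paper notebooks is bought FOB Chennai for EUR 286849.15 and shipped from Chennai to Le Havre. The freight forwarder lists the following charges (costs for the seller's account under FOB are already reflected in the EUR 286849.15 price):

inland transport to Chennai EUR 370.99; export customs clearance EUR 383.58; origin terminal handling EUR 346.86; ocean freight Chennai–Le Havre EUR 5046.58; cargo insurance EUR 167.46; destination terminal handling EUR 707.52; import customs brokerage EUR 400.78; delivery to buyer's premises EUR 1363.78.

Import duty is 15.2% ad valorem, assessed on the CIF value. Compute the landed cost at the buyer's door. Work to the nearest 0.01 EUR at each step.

Total landed cost: EUR 338928.87

FOB: the seller bears costs until goods are on board at the origin port; the buyer bears freight, insurance and all costs thereafter.
Already in the invoice (seller's account under FOB): inland to port, export clearance, origin terminal — exclude.
CIF value = FOB price + freight + insurance = 286849.15 + 5046.58 + 167.46 = 292063.19
Import duty = 292063.19 × 15.2% = 44393.60
Buyer bears: freight 5046.58 + insurance 167.46 + destination terminal 707.52 + brokerage 400.78 + delivery 1363.78 + duty 44393.60 = 52079.72
Landed cost = invoice 286849.15 + 52079.72 = 338928.87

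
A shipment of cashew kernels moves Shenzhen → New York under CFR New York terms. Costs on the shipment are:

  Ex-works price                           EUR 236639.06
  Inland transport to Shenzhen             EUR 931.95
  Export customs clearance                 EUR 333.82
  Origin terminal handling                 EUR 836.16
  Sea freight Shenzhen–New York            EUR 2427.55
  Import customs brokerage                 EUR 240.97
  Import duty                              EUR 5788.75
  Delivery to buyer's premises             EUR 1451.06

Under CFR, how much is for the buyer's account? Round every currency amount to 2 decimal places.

CFR: the seller pays costs through ocean freight to the destination port, but not insurance.
Seller's account: goods 236639.06 + inland to port 931.95 + export clearance 333.82 + origin terminal 836.16 + freight 2427.55 = 241168.54
Buyer's account: brokerage 240.97 + duty 5788.75 + delivery 1451.06 = 7480.78

Buyer's account: EUR 7480.78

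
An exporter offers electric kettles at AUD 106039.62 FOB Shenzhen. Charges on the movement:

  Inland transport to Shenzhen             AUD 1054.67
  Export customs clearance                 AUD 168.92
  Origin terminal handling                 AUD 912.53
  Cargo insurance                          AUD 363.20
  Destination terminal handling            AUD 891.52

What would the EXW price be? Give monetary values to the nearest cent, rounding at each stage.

Not relevant to the conversion: insurance, destination terminal — on the buyer under both terms; not part of either seller's price.
From FOB to EXW, the seller no longer bears: inland to port, export clearance, origin terminal.
EXW price = 106039.62 − 1054.67 − 168.92 − 912.53 = 103903.50

EXW price: AUD 103903.50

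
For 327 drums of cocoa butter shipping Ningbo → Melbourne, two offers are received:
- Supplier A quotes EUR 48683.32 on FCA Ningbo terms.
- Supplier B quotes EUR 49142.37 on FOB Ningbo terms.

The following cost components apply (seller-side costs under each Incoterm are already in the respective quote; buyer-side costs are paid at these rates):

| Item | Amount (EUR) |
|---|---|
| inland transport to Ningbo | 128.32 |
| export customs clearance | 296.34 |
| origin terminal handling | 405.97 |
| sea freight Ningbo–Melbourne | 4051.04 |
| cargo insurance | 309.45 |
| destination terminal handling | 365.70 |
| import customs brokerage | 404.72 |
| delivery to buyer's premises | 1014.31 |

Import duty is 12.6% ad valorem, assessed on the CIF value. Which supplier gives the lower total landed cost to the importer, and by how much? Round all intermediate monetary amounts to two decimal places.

Supplier A (FCA):
CIF value = FCA price + origin terminal + freight + insurance = 48683.32 + 405.97 + 4051.04 + 309.45 = 53449.78
Import duty = 53449.78 × 12.6% = 6734.67
Buyer bears (A): 405.97 + 4051.04 + 309.45 + 365.70 + 404.72 + 1014.31 = 6551.19
Landed cost (A) = invoice 48683.32 + 6551.19 + duty 6734.67 = 61969.18
Supplier B (FOB):
CIF value = FOB price + freight + insurance = 49142.37 + 4051.04 + 309.45 = 53502.86
Import duty = 53502.86 × 12.6% = 6741.36
Buyer bears (B): 4051.04 + 309.45 + 365.70 + 404.72 + 1014.31 = 6145.22
Landed cost (B) = invoice 49142.37 + 6145.22 + duty 6741.36 = 62028.95
Difference = |61969.18 − 62028.95| = 59.77

Supplier A is cheaper by EUR 59.77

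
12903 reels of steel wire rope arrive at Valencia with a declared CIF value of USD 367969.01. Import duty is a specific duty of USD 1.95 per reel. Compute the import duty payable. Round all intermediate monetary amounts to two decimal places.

Import duty: USD 25160.85

Import duty = 12903 × 1.95 = 25160.85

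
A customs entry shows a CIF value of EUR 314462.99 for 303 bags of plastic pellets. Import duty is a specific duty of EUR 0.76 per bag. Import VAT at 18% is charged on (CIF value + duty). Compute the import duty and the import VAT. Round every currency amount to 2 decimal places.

Import duty = 303 × 0.76 = 230.28
VAT base = CIF + duty = 314462.99 + 230.28 = 314693.27
Import VAT = 314693.27 × 18% = 56644.79

Import duty: EUR 230.28; import VAT: EUR 56644.79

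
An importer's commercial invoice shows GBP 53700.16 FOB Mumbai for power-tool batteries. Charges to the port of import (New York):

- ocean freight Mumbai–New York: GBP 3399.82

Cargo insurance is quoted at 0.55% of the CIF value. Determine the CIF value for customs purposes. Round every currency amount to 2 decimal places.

CIF value: GBP 57415.77

Let C be the CIF value. C = FOB price + freight + 0.55% × C
C − 0.55% × C = 53700.16 + 3399.82
0.9945 × C = 57099.98
C = 57099.98 / 0.9945 = 57415.77
Insurance premium = 0.55% × 57415.77 = 315.79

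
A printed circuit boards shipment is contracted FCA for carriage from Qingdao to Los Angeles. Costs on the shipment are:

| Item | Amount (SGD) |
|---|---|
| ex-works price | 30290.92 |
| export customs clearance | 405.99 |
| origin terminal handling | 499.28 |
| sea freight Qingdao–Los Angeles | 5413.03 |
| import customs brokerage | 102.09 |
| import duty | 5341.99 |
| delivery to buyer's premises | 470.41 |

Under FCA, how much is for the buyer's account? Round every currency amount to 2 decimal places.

Buyer's account: SGD 11826.80

FCA: the seller delivers export-cleared goods to the carrier; the buyer bears costs from that point.
Seller's account: goods 30290.92 + export clearance 405.99 = 30696.91
Buyer's account: origin terminal 499.28 + freight 5413.03 + brokerage 102.09 + duty 5341.99 + delivery 470.41 = 11826.80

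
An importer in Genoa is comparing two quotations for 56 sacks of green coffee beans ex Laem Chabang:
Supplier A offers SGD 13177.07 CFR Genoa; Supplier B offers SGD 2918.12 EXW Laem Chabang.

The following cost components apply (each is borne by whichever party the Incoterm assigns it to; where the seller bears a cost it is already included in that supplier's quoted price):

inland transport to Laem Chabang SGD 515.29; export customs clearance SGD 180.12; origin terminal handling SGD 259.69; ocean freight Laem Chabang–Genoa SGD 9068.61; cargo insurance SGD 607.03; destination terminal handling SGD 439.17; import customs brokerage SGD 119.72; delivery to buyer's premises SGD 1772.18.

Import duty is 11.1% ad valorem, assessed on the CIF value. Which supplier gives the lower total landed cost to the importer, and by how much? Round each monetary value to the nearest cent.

Supplier A (CFR):
CIF value = CFR price + insurance = 13177.07 + 607.03 = 13784.10
Import duty = 13784.10 × 11.1% = 1530.04
Buyer bears (A): 607.03 + 439.17 + 119.72 + 1772.18 = 2938.10
Landed cost (A) = invoice 13177.07 + 2938.10 + duty 1530.04 = 17645.21
Supplier B (EXW):
CIF value = EXW price + inland to port + export clearance + origin terminal + freight + insurance = 2918.12 + 515.29 + 180.12 + 259.69 + 9068.61 + 607.03 = 13548.86
Import duty = 13548.86 × 11.1% = 1503.92
Buyer bears (B): 515.29 + 180.12 + 259.69 + 9068.61 + 607.03 + 439.17 + 119.72 + 1772.18 = 12961.81
Landed cost (B) = invoice 2918.12 + 12961.81 + duty 1503.92 = 17383.85
Difference = |17645.21 − 17383.85| = 261.36

Supplier B is cheaper by SGD 261.36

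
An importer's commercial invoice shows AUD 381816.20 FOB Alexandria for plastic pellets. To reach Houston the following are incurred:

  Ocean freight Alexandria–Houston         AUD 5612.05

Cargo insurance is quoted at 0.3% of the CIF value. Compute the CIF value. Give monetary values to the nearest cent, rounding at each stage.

CIF value: AUD 388594.03

Let C be the CIF value. C = FOB price + freight + 0.3% × C
C − 0.3% × C = 381816.20 + 5612.05
0.997 × C = 387428.25
C = 387428.25 / 0.997 = 388594.03
Insurance premium = 0.3% × 388594.03 = 1165.78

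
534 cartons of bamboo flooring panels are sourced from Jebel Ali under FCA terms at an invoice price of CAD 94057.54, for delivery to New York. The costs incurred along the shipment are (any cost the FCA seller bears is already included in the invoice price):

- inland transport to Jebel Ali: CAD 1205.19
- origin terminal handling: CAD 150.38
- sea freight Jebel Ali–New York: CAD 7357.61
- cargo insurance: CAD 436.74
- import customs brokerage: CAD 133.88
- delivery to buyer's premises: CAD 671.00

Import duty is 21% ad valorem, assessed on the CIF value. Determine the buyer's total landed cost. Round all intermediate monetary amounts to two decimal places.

FCA: the seller delivers export-cleared goods to the carrier; the buyer bears costs from that point.
Already in the invoice (seller's account under FCA): inland to port — exclude.
CIF value = FCA price + origin terminal + freight + insurance = 94057.54 + 150.38 + 7357.61 + 436.74 = 102002.27
Import duty = 102002.27 × 21% = 21420.48
Buyer bears: origin terminal 150.38 + freight 7357.61 + insurance 436.74 + brokerage 133.88 + delivery 671.00 + duty 21420.48 = 30170.09
Landed cost = invoice 94057.54 + 30170.09 = 124227.63

Total landed cost: CAD 124227.63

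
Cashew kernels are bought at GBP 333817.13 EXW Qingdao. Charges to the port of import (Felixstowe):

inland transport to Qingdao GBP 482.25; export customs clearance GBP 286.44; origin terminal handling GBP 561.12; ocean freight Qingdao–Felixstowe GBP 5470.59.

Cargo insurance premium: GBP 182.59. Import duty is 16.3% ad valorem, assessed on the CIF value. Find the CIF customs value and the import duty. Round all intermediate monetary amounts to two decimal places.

CIF = EXW price + pre-shipment costs + freight + insurance
CIF = 333817.13 + 482.25 + 286.44 + 561.12 + 5470.59 + 182.59 = 340800.12
Import duty = 340800.12 × 16.3% = 55550.42

CIF value: GBP 340800.12; import duty: GBP 55550.42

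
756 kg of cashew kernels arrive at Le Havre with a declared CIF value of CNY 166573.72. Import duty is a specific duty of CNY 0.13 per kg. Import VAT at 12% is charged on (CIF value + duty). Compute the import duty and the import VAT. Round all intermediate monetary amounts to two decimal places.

Import duty: CNY 98.28; import VAT: CNY 20000.64

Import duty = 756 × 0.13 = 98.28
VAT base = CIF + duty = 166573.72 + 98.28 = 166672.00
Import VAT = 166672.00 × 12% = 20000.64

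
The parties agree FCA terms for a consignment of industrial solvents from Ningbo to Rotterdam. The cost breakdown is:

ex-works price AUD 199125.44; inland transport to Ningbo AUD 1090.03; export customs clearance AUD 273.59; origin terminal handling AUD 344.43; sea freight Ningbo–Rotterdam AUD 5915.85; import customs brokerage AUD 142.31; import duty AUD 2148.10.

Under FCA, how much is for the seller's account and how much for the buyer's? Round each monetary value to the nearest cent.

Seller: AUD 200489.06; buyer: AUD 8550.69

FCA: the seller delivers export-cleared goods to the carrier; the buyer bears costs from that point.
Seller's account: goods 199125.44 + inland to port 1090.03 + export clearance 273.59 = 200489.06
Buyer's account: origin terminal 344.43 + freight 5915.85 + brokerage 142.31 + duty 2148.10 = 8550.69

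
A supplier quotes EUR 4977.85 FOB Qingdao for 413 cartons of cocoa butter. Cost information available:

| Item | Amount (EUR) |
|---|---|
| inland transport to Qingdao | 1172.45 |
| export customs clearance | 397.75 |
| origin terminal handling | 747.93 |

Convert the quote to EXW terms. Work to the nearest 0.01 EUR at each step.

From FOB to EXW, the seller no longer bears: inland to port, export clearance, origin terminal.
EXW price = 4977.85 − 1172.45 − 397.75 − 747.93 = 2659.72

EXW price: EUR 2659.72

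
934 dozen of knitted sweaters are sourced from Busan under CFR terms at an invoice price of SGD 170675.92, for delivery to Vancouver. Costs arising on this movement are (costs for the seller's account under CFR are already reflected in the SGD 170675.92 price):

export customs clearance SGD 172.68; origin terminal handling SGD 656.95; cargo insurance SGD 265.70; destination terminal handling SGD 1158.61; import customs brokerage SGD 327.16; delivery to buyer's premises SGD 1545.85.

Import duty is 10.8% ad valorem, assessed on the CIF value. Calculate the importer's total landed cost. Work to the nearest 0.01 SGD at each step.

Total landed cost: SGD 192434.93

CFR: the seller pays costs through ocean freight to the destination port, but not insurance.
Already in the invoice (seller's account under CFR): export clearance, origin terminal — exclude.
CIF value = CFR price + insurance = 170675.92 + 265.70 = 170941.62
Import duty = 170941.62 × 10.8% = 18461.69
Buyer bears: insurance 265.70 + destination terminal 1158.61 + brokerage 327.16 + delivery 1545.85 + duty 18461.69 = 21759.01
Landed cost = invoice 170675.92 + 21759.01 = 192434.93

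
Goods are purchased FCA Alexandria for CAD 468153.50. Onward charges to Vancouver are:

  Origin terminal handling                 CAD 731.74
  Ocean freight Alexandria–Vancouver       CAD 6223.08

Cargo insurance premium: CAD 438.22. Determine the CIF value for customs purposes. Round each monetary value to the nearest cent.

CIF value: CAD 475546.54

CIF = FCA price + pre-shipment costs + freight + insurance
CIF = 468153.50 + 731.74 + 6223.08 + 438.22 = 475546.54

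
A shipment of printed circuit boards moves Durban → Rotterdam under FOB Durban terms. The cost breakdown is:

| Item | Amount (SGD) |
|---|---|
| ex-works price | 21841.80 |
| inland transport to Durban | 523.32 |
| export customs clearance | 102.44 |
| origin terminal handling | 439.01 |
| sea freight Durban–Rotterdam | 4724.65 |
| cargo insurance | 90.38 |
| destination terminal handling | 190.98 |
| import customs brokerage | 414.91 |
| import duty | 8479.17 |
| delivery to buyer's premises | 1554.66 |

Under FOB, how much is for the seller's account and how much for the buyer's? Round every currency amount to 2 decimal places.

Seller: SGD 22906.57; buyer: SGD 15454.75

FOB: the seller bears costs until goods are on board at the origin port; the buyer bears freight, insurance and all costs thereafter.
Seller's account: goods 21841.80 + inland to port 523.32 + export clearance 102.44 + origin terminal 439.01 = 22906.57
Buyer's account: freight 4724.65 + insurance 90.38 + destination terminal 190.98 + brokerage 414.91 + duty 8479.17 + delivery 1554.66 = 15454.75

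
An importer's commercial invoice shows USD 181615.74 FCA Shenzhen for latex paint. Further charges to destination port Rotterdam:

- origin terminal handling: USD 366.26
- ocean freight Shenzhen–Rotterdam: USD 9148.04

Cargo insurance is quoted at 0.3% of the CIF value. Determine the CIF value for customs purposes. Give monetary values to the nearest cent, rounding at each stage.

Let C be the CIF value. C = FCA price + pre-shipment costs + freight + 0.3% × C
C − 0.3% × C = 181615.74 + 366.26 + 9148.04
0.997 × C = 191130.04
C = 191130.04 / 0.997 = 191705.16
Insurance premium = 0.3% × 191705.16 = 575.12

CIF value: USD 191705.16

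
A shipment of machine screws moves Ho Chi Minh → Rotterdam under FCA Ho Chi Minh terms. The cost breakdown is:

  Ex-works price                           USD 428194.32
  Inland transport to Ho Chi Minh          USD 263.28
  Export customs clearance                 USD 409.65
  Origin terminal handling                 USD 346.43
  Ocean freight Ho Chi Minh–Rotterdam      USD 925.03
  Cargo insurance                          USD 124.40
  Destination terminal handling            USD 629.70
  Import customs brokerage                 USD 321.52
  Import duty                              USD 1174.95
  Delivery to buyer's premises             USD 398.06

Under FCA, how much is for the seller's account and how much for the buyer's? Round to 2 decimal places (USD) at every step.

Seller: USD 428867.25; buyer: USD 3920.09

FCA: the seller delivers export-cleared goods to the carrier; the buyer bears costs from that point.
Seller's account: goods 428194.32 + inland to port 263.28 + export clearance 409.65 = 428867.25
Buyer's account: origin terminal 346.43 + freight 925.03 + insurance 124.40 + destination terminal 629.70 + brokerage 321.52 + duty 1174.95 + delivery 398.06 = 3920.09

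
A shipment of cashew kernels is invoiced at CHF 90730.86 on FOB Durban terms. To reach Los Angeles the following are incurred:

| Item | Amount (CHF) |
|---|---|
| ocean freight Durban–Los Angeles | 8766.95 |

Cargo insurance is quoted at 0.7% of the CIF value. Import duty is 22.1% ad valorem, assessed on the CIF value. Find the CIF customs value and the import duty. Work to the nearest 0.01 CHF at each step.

Let C be the CIF value. C = FOB price + freight + 0.7% × C
C − 0.7% × C = 90730.86 + 8766.95
0.993 × C = 99497.81
C = 99497.81 / 0.993 = 100199.20
Insurance premium = 0.7% × 100199.20 = 701.39
Import duty = 100199.20 × 22.1% = 22144.02

CIF value: CHF 100199.20; import duty: CHF 22144.02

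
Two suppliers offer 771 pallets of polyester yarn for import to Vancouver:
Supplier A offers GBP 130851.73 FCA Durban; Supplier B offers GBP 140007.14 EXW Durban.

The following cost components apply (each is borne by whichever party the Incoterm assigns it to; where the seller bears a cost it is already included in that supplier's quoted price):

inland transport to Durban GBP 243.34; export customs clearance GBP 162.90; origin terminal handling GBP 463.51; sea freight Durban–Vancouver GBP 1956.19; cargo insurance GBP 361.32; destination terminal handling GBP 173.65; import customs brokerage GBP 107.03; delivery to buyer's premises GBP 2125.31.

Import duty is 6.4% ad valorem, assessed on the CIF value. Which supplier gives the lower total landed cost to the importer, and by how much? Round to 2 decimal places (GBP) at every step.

Supplier A (FCA):
CIF value = FCA price + origin terminal + freight + insurance = 130851.73 + 463.51 + 1956.19 + 361.32 = 133632.75
Import duty = 133632.75 × 6.4% = 8552.50
Buyer bears (A): 463.51 + 1956.19 + 361.32 + 173.65 + 107.03 + 2125.31 = 5187.01
Landed cost (A) = invoice 130851.73 + 5187.01 + duty 8552.50 = 144591.24
Supplier B (EXW):
CIF value = EXW price + inland to port + export clearance + origin terminal + freight + insurance = 140007.14 + 243.34 + 162.90 + 463.51 + 1956.19 + 361.32 = 143194.40
Import duty = 143194.40 × 6.4% = 9164.44
Buyer bears (B): 243.34 + 162.90 + 463.51 + 1956.19 + 361.32 + 173.65 + 107.03 + 2125.31 = 5593.25
Landed cost (B) = invoice 140007.14 + 5593.25 + duty 9164.44 = 154764.83
Difference = |144591.24 − 154764.83| = 10173.59

Supplier A is cheaper by GBP 10173.59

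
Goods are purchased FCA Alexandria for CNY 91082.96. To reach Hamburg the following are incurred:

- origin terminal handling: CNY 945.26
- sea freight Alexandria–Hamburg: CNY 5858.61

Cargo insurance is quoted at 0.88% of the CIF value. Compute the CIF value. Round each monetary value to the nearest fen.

Let C be the CIF value. C = FCA price + pre-shipment costs + freight + 0.88% × C
C − 0.88% × C = 91082.96 + 945.26 + 5858.61
0.9912 × C = 97886.83
C = 97886.83 / 0.9912 = 98755.88
Insurance premium = 0.88% × 98755.88 = 869.05

CIF value: CNY 98755.88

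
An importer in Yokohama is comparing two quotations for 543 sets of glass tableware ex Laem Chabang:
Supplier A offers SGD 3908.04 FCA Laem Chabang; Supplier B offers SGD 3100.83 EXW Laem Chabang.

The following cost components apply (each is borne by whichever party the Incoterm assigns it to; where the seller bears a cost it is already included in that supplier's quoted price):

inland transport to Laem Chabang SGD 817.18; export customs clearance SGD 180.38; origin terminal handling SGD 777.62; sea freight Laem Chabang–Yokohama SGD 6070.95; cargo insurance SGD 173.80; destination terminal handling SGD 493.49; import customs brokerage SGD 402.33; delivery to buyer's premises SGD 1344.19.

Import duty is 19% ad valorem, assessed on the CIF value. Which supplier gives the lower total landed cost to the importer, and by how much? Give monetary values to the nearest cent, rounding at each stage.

Supplier A (FCA):
CIF value = FCA price + origin terminal + freight + insurance = 3908.04 + 777.62 + 6070.95 + 173.80 = 10930.41
Import duty = 10930.41 × 19% = 2076.78
Buyer bears (A): 777.62 + 6070.95 + 173.80 + 493.49 + 402.33 + 1344.19 = 9262.38
Landed cost (A) = invoice 3908.04 + 9262.38 + duty 2076.78 = 15247.20
Supplier B (EXW):
CIF value = EXW price + inland to port + export clearance + origin terminal + freight + insurance = 3100.83 + 817.18 + 180.38 + 777.62 + 6070.95 + 173.80 = 11120.76
Import duty = 11120.76 × 19% = 2112.94
Buyer bears (B): 817.18 + 180.38 + 777.62 + 6070.95 + 173.80 + 493.49 + 402.33 + 1344.19 = 10259.94
Landed cost (B) = invoice 3100.83 + 10259.94 + duty 2112.94 = 15473.71
Difference = |15247.20 − 15473.71| = 226.51

Supplier A is cheaper by SGD 226.51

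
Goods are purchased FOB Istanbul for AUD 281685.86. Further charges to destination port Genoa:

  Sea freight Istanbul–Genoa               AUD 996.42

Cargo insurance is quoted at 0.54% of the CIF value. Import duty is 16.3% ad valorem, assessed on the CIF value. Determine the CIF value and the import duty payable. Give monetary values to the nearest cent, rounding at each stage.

CIF value: AUD 284217.05; import duty: AUD 46327.38

Let C be the CIF value. C = FOB price + freight + 0.54% × C
C − 0.54% × C = 281685.86 + 996.42
0.9946 × C = 282682.28
C = 282682.28 / 0.9946 = 284217.05
Insurance premium = 0.54% × 284217.05 = 1534.77
Import duty = 284217.05 × 16.3% = 46327.38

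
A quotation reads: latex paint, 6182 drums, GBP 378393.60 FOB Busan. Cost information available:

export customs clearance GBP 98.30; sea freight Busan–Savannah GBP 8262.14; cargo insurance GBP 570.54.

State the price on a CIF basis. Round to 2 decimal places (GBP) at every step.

CIF price: GBP 387226.28

Not relevant to the conversion: export clearance — on the seller under both FOB and CIF; already in the FOB price and stays in the CIF price.
From FOB to CIF, the seller additionally bears: freight, insurance.
CIF price = 378393.60 + 8262.14 + 570.54 = 387226.28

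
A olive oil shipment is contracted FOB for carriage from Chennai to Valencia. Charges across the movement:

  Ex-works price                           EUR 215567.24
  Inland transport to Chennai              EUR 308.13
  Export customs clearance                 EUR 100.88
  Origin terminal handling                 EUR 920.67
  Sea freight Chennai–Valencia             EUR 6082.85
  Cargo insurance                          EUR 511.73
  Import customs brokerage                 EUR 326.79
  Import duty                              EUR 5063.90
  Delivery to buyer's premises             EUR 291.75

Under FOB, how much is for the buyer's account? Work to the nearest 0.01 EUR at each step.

FOB: the seller bears costs until goods are on board at the origin port; the buyer bears freight, insurance and all costs thereafter.
Seller's account: goods 215567.24 + inland to port 308.13 + export clearance 100.88 + origin terminal 920.67 = 216896.92
Buyer's account: freight 6082.85 + insurance 511.73 + brokerage 326.79 + duty 5063.90 + delivery 291.75 = 12277.02

Buyer's account: EUR 12277.02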